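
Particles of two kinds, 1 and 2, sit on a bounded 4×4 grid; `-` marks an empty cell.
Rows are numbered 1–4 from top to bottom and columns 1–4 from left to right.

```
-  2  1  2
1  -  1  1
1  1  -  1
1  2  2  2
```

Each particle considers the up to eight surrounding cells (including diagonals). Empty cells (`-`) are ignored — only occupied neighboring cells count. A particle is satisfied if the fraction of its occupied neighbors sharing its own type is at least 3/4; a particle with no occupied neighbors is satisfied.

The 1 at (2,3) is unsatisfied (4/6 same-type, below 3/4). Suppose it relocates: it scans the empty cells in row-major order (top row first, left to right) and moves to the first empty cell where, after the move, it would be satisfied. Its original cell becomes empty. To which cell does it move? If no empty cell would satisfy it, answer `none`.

(2,2)

Vacating (2,3). Empty cells in order:
  (1,1): 1/2 same-type → still unsatisfied.
  (2,2): 4/5 same-type → satisfied — stop here.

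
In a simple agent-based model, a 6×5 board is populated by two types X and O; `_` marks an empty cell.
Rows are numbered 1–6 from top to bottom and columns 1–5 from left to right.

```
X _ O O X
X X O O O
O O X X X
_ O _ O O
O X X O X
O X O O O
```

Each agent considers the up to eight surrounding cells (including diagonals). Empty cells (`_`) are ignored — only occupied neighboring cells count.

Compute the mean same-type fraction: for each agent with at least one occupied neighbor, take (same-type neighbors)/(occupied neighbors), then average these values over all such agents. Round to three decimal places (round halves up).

Row 1: (1,1)X 2/2 · (1,3)O 3/4 · (1,4)O 4/5 · (1,5)X 0/3
Row 2: (2,1)X 2/4 · (2,2)X 3/7 · (2,3)O 4/7 · (2,4)O 4/8 · (2,5)O 2/5
Row 3: (3,1)O 2/4 · (3,2)O 3/6 · (3,3)X 2/7 · (3,4)X 2/7 · (3,5)X 1/5
Row 4: (4,2)O 3/6 · (4,4)O 2/7 · (4,5)O 2/5
Row 5: (5,1)O 2/4 · (5,2)X 2/6 · (5,3)X 2/7 · (5,4)O 5/7 · (5,5)X 0/5
Row 6: (6,1)O 1/3 · (6,2)X 2/5 · (6,3)O 2/5 · (6,4)O 3/5 · (6,5)O 2/3
Sum over 27 agents: 2/2 + 3/4 + 4/5 + 0/3 + 2/4 + 3/7 + 4/7 + 4/8 + 2/5 + 2/4 + 3/6 + 2/7 + 2/7 + 1/5 + 3/6 + 2/7 + 2/5 + 2/4 + 2/6 + 2/7 + 5/7 + 0/5 + 1/3 + 2/5 + 2/5 + 3/5 + 2/3 = 5099/420; mean = 5099/420 ÷ 27 = 5099/11340 = 0.449647… → 0.450.

0.450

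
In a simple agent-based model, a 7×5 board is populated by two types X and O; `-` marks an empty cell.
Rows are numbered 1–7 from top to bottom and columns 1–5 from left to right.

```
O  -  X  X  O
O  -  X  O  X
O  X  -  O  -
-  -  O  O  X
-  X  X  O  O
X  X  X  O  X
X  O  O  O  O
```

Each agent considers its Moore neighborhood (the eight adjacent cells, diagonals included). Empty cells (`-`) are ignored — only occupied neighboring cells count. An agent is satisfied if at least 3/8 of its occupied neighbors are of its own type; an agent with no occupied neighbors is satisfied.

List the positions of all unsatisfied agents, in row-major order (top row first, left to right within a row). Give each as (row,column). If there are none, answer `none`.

(1,5), (2,4), (2,5), (3,2), (4,5), (6,5), (7,2)

Row 1: (1,1)O 1/1 ✓ · (1,3)X 2/3 ✓ · (1,4)X 3/5 ✓ · (1,5)O 1/3 ✗
Row 2: (2,1)O 2/3 ✓ · (2,3)X 3/5 ✓ · (2,4)O 2/6 ✗ · (2,5)X 1/4 ✗
Row 3: (3,1)O 1/2 ✓ · (3,2)X 1/4 ✗ · (3,4)O 3/6 ✓
Row 4: (4,3)O 3/6 ✓ · (4,4)O 4/6 ✓ · (4,5)X 0/4 ✗
Row 5: (5,2)X 4/5 ✓ · (5,3)X 3/7 ✓ · (5,4)O 4/8 ✓ · (5,5)O 3/5 ✓
Row 6: (6,1)X 3/4 ✓ · (6,2)X 5/7 ✓ · (6,3)X 3/8 ✓ · (6,4)O 5/8 ✓ · (6,5)X 0/5 ✗
Row 7: (7,1)X 2/3 ✓ · (7,2)O 1/5 ✗ · (7,3)O 3/5 ✓ · (7,4)O 3/5 ✓ · (7,5)O 2/3 ✓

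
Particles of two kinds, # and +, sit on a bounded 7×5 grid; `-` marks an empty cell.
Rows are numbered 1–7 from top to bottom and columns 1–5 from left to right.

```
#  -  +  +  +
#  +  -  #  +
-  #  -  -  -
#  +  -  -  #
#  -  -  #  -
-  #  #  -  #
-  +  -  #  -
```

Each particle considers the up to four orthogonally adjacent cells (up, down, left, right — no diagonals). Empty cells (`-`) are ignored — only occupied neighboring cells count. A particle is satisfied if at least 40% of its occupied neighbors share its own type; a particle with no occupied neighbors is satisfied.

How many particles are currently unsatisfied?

Row 1: (1,1)# 1/1 satisfied · (1,3)+ 1/1 satisfied · (1,4)+ 2/3 satisfied · (1,5)+ 2/2 satisfied
Row 2: (2,1)# 1/2 satisfied · (2,2)+ 0/2 not · (2,4)# 0/2 not · (2,5)+ 1/2 satisfied
Row 3: (3,2)# 0/2 not
Row 4: (4,1)# 1/2 satisfied · (4,2)+ 0/2 not · (4,5)# 0/0 satisfied
Row 5: (5,1)# 1/1 satisfied · (5,4)# 0/0 satisfied
Row 6: (6,2)# 1/2 satisfied · (6,3)# 1/1 satisfied · (6,5)# 0/0 satisfied
Row 7: (7,2)+ 0/1 not · (7,4)# 0/0 satisfied
Unsatisfied: (2,2), (2,4), (3,2), (4,2), (7,2) — 5 in total.

5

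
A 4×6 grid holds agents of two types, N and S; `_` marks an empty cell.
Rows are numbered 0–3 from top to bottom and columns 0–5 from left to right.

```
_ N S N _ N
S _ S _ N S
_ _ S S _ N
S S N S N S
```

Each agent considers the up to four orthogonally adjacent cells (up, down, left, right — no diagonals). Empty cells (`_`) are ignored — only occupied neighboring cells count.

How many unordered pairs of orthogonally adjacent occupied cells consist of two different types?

11

Scan each occupied cell's neighbors to the right and below so each pair is counted once.
From row 0: 3 unlike of 4 pairs (running 3/4).
From row 1: 2 unlike of 3 pairs (running 5/7).
From row 2: 2 unlike of 4 pairs (running 7/11).
From row 3: 4 unlike of 5 pairs (running 11/16).
Total adjacent occupied pairs: 16; unlike-type pairs: 11.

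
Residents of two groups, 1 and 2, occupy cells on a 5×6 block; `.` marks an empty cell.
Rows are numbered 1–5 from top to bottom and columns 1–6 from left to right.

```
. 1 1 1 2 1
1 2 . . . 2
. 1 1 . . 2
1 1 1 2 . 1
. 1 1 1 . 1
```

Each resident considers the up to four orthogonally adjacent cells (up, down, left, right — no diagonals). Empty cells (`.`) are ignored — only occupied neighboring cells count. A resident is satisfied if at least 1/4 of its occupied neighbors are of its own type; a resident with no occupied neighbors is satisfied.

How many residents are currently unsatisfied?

5

Row 1: (1,2)1 1/2 ✓ · (1,3)1 2/2 ✓ · (1,4)1 1/2 ✓ · (1,5)2 0/2 ✗ · (1,6)1 0/2 ✗
Row 2: (2,1)1 0/1 ✗ · (2,2)2 0/3 ✗ · (2,6)2 1/2 ✓
Row 3: (3,2)1 2/3 ✓ · (3,3)1 2/2 ✓ · (3,6)2 1/2 ✓
Row 4: (4,1)1 1/1 ✓ · (4,2)1 4/4 ✓ · (4,3)1 3/4 ✓ · (4,4)2 0/2 ✗ · (4,6)1 1/2 ✓
Row 5: (5,2)1 2/2 ✓ · (5,3)1 3/3 ✓ · (5,4)1 1/2 ✓ · (5,6)1 1/1 ✓
Unsatisfied: (1,5), (1,6), (2,1), (2,2), (4,4) — 5 in total.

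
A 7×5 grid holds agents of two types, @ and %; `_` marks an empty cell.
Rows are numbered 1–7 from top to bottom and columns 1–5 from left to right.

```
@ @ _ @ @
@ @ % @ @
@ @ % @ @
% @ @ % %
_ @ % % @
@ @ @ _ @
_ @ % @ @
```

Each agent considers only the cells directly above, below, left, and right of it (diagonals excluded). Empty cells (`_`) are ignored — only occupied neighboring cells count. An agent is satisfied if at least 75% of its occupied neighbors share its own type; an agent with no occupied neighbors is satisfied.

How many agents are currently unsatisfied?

17

Row 1: (1,1)@ 2/2 ✓ · (1,2)@ 2/2 ✓ · (1,4)@ 2/2 ✓ · (1,5)@ 2/2 ✓
Row 2: (2,1)@ 3/3 ✓ · (2,2)@ 3/4 ✓ · (2,3)% 1/3 ✗ · (2,4)@ 3/4 ✓ · (2,5)@ 3/3 ✓
Row 3: (3,1)@ 2/3 ✗ · (3,2)@ 3/4 ✓ · (3,3)% 1/4 ✗ · (3,4)@ 2/4 ✗ · (3,5)@ 2/3 ✗
Row 4: (4,1)% 0/2 ✗ · (4,2)@ 3/4 ✓ · (4,3)@ 1/4 ✗ · (4,4)% 2/4 ✗ · (4,5)% 1/3 ✗
Row 5: (5,2)@ 2/3 ✗ · (5,3)% 1/4 ✗ · (5,4)% 2/3 ✗ · (5,5)@ 1/3 ✗
Row 6: (6,1)@ 1/1 ✓ · (6,2)@ 4/4 ✓ · (6,3)@ 1/3 ✗ · (6,5)@ 2/2 ✓
Row 7: (7,2)@ 1/2 ✗ · (7,3)% 0/3 ✗ · (7,4)@ 1/2 ✗ · (7,5)@ 2/2 ✓
Unsatisfied: (2,3), (3,1), (3,3), (3,4), (3,5), (4,1), (4,3), (4,4), (4,5), (5,2), (5,3), (5,4), (5,5), (6,3), (7,2), (7,3), (7,4) — 17 in total.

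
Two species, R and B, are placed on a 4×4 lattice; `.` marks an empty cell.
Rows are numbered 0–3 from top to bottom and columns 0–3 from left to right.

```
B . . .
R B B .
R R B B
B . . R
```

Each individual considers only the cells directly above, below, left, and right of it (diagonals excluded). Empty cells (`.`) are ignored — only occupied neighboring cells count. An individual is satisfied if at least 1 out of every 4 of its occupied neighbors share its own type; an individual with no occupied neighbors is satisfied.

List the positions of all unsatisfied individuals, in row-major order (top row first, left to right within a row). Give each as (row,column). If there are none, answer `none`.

(0,0), (3,0), (3,3)

Row 0: (0,0)B 0/1 unhappy
Row 1: (1,0)R 1/3 ok · (1,1)B 1/3 ok · (1,2)B 2/2 ok
Row 2: (2,0)R 2/3 ok · (2,1)R 1/3 ok · (2,2)B 2/3 ok · (2,3)B 1/2 ok
Row 3: (3,0)B 0/1 unhappy · (3,3)R 0/1 unhappy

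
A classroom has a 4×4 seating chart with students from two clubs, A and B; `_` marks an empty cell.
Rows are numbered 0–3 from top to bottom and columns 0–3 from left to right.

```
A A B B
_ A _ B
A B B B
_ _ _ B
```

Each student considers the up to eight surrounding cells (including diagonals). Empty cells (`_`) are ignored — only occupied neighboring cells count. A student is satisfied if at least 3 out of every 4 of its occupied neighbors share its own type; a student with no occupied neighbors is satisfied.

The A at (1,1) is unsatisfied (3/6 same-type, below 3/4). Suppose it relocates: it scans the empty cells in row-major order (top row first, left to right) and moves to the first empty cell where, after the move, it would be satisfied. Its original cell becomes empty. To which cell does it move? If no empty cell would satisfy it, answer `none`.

Vacating (1,1). Empty cells in order:
  (1,0): 3/4 same-type → satisfied — stop here.

(1,0)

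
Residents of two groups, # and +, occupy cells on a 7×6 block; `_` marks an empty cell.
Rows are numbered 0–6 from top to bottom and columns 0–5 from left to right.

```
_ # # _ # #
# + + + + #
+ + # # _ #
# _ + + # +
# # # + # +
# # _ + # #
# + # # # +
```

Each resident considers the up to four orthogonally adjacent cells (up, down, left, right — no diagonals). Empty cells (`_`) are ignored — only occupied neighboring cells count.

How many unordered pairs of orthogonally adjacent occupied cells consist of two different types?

Scan each occupied cell's neighbors to the right and below so each pair is counted once.
From row 0: 3 unlike of 6 pairs (running 3/6).
From row 1: 5 unlike of 10 pairs (running 8/16).
From row 2: 5 unlike of 7 pairs (running 13/23).
From row 3: 3 unlike of 8 pairs (running 16/31).
From row 4: 4 unlike of 10 pairs (running 20/41).
From row 5: 4 unlike of 8 pairs (running 24/49).
From row 6: 3 unlike of 5 pairs (running 27/54).
Total adjacent occupied pairs: 54; unlike-type pairs: 27.

27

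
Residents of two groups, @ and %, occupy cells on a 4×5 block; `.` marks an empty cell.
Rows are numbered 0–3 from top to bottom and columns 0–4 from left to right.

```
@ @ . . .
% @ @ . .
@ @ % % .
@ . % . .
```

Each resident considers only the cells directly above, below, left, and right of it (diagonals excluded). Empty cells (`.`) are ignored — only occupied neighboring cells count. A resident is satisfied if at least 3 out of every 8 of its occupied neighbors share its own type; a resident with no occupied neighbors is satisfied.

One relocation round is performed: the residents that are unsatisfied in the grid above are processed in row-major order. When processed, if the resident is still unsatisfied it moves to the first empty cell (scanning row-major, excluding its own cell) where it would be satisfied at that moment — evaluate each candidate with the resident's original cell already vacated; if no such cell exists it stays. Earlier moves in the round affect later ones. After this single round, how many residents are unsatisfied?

0

Initially unsatisfied (in order): (1,0).
  (1,0) → (0,3).
Resulting grid:
@ @ . % .
. @ @ . .
@ @ % % .
@ . % . .
All satisfied now.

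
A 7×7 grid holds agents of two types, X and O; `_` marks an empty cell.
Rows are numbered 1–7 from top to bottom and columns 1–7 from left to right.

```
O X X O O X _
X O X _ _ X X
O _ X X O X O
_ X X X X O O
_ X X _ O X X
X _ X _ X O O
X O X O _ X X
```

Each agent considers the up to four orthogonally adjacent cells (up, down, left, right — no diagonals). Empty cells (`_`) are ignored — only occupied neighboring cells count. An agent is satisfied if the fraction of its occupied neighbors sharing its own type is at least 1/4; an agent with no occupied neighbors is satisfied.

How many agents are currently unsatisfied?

9

Row 1: (1,1)O 0/2 unhappy · (1,2)X 1/3 ok · (1,3)X 2/3 ok · (1,4)O 1/2 ok · (1,5)O 1/2 ok · (1,6)X 1/2 ok
Row 2: (2,1)X 0/3 unhappy · (2,2)O 0/3 unhappy · (2,3)X 2/3 ok · (2,6)X 3/3 ok · (2,7)X 1/2 ok
Row 3: (3,1)O 0/1 unhappy · (3,3)X 3/3 ok · (3,4)X 2/3 ok · (3,5)O 0/3 unhappy · (3,6)X 1/4 ok · (3,7)O 1/3 ok
Row 4: (4,2)X 2/2 ok · (4,3)X 4/4 ok · (4,4)X 3/3 ok · (4,5)X 1/4 ok · (4,6)O 1/4 ok · (4,7)O 2/3 ok
Row 5: (5,2)X 2/2 ok · (5,3)X 3/3 ok · (5,5)O 0/3 unhappy · (5,6)X 1/4 ok · (5,7)X 1/3 ok
Row 6: (6,1)X 1/1 ok · (6,3)X 2/2 ok · (6,5)X 0/2 unhappy · (6,6)O 1/4 ok · (6,7)O 1/3 ok
Row 7: (7,1)X 1/2 ok · (7,2)O 0/2 unhappy · (7,3)X 1/3 ok · (7,4)O 0/1 unhappy · (7,6)X 1/2 ok · (7,7)X 1/2 ok
Unsatisfied: (1,1), (2,1), (2,2), (3,1), (3,5), (5,5), (6,5), (7,2), (7,4) — 9 in total.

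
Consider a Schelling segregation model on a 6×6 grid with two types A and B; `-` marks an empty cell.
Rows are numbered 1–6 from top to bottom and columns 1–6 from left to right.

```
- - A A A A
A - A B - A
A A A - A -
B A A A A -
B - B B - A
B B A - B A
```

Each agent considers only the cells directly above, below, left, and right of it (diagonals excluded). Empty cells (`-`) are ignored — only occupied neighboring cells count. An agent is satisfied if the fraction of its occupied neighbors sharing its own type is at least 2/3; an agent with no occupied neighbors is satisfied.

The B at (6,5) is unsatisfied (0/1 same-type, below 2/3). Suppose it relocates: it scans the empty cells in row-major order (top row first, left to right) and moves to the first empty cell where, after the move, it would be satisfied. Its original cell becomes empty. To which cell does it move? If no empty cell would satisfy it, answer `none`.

Vacating (6,5). Empty cells in order:
  (1,1): 0/1 same-type → still unsatisfied.
  (1,2): 0/1 same-type → still unsatisfied.
  (2,2): 0/3 same-type → still unsatisfied.
  (2,5): 1/4 same-type → still unsatisfied.
  (3,4): 1/4 same-type → still unsatisfied.
  (3,6): 0/2 same-type → still unsatisfied.
  (4,6): 0/2 same-type → still unsatisfied.
  (5,2): 3/4 same-type → satisfied — stop here.

(5,2)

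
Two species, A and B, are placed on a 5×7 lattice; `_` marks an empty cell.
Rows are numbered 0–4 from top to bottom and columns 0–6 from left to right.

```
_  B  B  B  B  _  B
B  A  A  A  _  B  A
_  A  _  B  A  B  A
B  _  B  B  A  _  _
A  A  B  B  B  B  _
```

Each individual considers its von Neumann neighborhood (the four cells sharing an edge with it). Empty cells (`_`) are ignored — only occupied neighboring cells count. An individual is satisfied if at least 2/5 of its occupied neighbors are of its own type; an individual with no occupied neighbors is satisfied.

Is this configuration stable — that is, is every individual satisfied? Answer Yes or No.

Row 0: (0,1)B 1/2 ✓ · (0,2)B 2/3 ✓ · (0,3)B 2/3 ✓ · (0,4)B 1/1 ✓ · (0,6)B 0/1 ✗
Row 1: (1,0)B 0/1 ✗ · (1,1)A 2/4 ✓ · (1,2)A 2/3 ✓ · (1,3)A 1/3 ✗ · (1,5)B 1/2 ✓ · (1,6)A 1/3 ✗
Row 2: (2,1)A 1/1 ✓ · (2,3)B 1/3 ✗ · (2,4)A 1/3 ✗ · (2,5)B 1/3 ✗ · (2,6)A 1/2 ✓
Row 3: (3,0)B 0/1 ✗ · (3,2)B 2/2 ✓ · (3,3)B 3/4 ✓ · (3,4)A 1/3 ✗
Row 4: (4,0)A 1/2 ✓ · (4,1)A 1/2 ✓ · (4,2)B 2/3 ✓ · (4,3)B 3/3 ✓ · (4,4)B 2/3 ✓ · (4,5)B 1/1 ✓
For instance (0,6) has only 0/1 same-type neighbors, below 2/5.

No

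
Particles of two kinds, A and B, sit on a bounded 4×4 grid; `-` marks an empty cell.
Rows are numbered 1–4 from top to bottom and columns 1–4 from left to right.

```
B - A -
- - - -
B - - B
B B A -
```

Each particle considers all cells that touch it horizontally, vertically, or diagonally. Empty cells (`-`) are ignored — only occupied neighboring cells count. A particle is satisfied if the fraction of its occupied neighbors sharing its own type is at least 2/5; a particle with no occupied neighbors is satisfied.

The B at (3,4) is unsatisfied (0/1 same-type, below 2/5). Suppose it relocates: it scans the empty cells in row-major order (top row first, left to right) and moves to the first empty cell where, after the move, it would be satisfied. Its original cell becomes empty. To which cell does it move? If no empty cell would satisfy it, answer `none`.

(1,2)

Vacating (3,4). Empty cells in order:
  (1,2): 1/2 same-type → satisfied — stop here.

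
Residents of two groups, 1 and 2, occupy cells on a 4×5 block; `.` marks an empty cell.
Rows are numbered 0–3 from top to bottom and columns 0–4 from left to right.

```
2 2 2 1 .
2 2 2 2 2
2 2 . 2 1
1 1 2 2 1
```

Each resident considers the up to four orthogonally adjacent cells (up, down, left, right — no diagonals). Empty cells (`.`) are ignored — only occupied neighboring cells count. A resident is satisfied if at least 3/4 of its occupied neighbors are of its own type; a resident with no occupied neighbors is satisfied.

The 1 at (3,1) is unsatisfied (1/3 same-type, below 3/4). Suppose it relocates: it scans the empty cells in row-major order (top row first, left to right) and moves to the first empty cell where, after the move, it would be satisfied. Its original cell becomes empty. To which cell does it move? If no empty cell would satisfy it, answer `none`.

none

Vacating (3,1). Empty cells in order:
  (0,4): 1/2 same-type → still unsatisfied.
  (2,2): 0/4 same-type → still unsatisfied.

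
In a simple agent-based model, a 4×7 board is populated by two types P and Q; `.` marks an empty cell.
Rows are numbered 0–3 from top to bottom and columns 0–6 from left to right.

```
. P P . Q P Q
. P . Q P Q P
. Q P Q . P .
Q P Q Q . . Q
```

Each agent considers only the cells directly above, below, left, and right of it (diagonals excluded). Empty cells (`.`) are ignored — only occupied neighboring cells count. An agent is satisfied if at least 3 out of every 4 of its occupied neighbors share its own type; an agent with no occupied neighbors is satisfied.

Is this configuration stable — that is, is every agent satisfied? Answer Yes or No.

Row 0: (0,1)P 2/2 ok · (0,2)P 1/1 ok · (0,4)Q 0/2 unhappy · (0,5)P 0/3 unhappy · (0,6)Q 0/2 unhappy
Row 1: (1,1)P 1/2 unhappy · (1,3)Q 1/2 unhappy · (1,4)P 0/3 unhappy · (1,5)Q 0/4 unhappy · (1,6)P 0/2 unhappy
Row 2: (2,1)Q 0/3 unhappy · (2,2)P 0/3 unhappy · (2,3)Q 2/3 unhappy · (2,5)P 0/1 unhappy
Row 3: (3,0)Q 0/1 unhappy · (3,1)P 0/3 unhappy · (3,2)Q 1/3 unhappy · (3,3)Q 2/2 ok · (3,6)Q 0/0 ok
For instance (0,4) has only 0/2 same-type neighbors, below 3/4.

No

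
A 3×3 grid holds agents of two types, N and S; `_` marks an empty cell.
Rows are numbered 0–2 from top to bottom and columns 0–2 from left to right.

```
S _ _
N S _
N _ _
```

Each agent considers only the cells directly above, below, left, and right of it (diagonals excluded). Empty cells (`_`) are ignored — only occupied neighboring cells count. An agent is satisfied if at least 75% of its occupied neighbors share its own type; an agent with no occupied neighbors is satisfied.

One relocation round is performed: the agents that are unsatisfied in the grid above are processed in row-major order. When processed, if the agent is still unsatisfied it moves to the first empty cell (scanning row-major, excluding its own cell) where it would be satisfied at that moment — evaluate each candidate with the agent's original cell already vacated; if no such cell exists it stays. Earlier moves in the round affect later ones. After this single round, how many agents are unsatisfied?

Initially unsatisfied (in order): (0,0), (1,0), (1,1).
  (0,0) → (0,1).
  (1,0) → (2,2).
  (1,1): now satisfied by earlier moves; stays.
Resulting grid:
_ S _
_ S _
N _ N
All satisfied now.

0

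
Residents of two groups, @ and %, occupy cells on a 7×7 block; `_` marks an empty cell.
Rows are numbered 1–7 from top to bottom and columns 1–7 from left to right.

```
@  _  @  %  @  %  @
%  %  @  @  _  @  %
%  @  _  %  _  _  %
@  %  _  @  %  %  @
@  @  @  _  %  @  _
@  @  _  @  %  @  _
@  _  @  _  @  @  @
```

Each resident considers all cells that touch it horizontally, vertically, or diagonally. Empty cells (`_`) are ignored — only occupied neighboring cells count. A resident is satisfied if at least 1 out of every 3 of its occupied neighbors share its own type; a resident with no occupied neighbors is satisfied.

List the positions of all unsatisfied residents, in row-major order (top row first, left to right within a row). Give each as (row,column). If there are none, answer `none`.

(1,1), (1,4), (1,6), (3,4), (4,2), (4,4), (6,5)

(1,1)@ 0/2 ✗
(1,3)@ 2/4 ✓
(1,4)% 0/4 ✗
(1,5)@ 2/4 ✓
(1,6)% 1/4 ✗
(1,7)@ 1/3 ✓
(2,1)% 2/4 ✓
(2,2)% 2/6 ✓
(2,3)@ 3/6 ✓
(2,4)@ 3/5 ✓
(2,6)@ 2/5 ✓
(2,7)% 2/4 ✓
(3,1)% 3/5 ✓
(3,2)@ 2/6 ✓
(3,4)% 1/4 ✗
(3,7)% 2/4 ✓
(4,1)@ 3/5 ✓
(4,2)% 1/6 ✗
(4,4)@ 1/4 ✗
(4,5)% 3/5 ✓
(4,6)% 3/5 ✓
(4,7)@ 1/3 ✓
(5,1)@ 4/5 ✓
(5,2)@ 5/6 ✓
(5,3)@ 4/5 ✓
(5,5)% 3/7 ✓
(5,6)@ 2/6 ✓
(6,1)@ 4/4 ✓
(6,2)@ 6/6 ✓
(6,4)@ 3/5 ✓
(6,5)% 1/6 ✗
(6,6)@ 4/6 ✓
(7,1)@ 2/2 ✓
(7,3)@ 2/2 ✓
(7,5)@ 3/4 ✓
(7,6)@ 3/4 ✓
(7,7)@ 2/2 ✓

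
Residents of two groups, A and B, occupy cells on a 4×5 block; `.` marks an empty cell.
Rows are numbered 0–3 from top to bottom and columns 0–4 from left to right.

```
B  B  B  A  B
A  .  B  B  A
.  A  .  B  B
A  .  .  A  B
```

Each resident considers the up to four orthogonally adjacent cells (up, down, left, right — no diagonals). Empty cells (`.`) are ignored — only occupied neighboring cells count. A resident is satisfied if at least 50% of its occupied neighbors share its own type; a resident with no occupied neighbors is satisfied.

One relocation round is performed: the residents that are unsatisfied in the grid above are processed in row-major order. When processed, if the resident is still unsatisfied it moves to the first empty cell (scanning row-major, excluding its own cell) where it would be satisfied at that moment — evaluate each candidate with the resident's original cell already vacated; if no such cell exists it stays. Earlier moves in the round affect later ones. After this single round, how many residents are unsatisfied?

0

Initially unsatisfied (in order): (0,3), (0,4), (1,0), (1,4), (3,3).
  (0,3) → (1,1).
  (0,4) → (0,3).
  (1,0): now satisfied by earlier moves; stays.
  (1,4) → (2,0).
  (3,3) → (3,1).
Resulting grid:
B B B B .
A A B B .
A A . B B
A A . . B
All satisfied now.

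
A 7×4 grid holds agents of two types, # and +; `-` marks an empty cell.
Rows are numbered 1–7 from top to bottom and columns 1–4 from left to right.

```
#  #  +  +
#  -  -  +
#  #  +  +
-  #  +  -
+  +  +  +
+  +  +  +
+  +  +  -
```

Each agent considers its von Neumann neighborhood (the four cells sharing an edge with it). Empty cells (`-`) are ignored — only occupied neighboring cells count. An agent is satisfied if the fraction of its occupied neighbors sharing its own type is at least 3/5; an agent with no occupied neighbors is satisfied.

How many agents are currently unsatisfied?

3

Row 1: (1,1)# 2/2 ✓ · (1,2)# 1/2 ✗ · (1,3)+ 1/2 ✗ · (1,4)+ 2/2 ✓
Row 2: (2,1)# 2/2 ✓ · (2,4)+ 2/2 ✓
Row 3: (3,1)# 2/2 ✓ · (3,2)# 2/3 ✓ · (3,3)+ 2/3 ✓ · (3,4)+ 2/2 ✓
Row 4: (4,2)# 1/3 ✗ · (4,3)+ 2/3 ✓
Row 5: (5,1)+ 2/2 ✓ · (5,2)+ 3/4 ✓ · (5,3)+ 4/4 ✓ · (5,4)+ 2/2 ✓
Row 6: (6,1)+ 3/3 ✓ · (6,2)+ 4/4 ✓ · (6,3)+ 4/4 ✓ · (6,4)+ 2/2 ✓
Row 7: (7,1)+ 2/2 ✓ · (7,2)+ 3/3 ✓ · (7,3)+ 2/2 ✓
Unsatisfied: (1,2), (1,3), (4,2) — 3 in total.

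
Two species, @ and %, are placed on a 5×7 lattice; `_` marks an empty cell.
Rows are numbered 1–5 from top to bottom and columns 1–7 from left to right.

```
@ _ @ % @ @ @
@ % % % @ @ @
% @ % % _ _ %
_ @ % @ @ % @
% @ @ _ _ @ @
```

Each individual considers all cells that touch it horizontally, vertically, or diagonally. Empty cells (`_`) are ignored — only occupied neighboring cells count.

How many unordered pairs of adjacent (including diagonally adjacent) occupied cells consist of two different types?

Scan each occupied cell's neighbors to the right and below (and the two forward diagonals) so each pair is counted once.
Row 1: @(1,1)–@(2,1)= @(1,1)–%(2,2)≠ @(1,3)–%(1,4)≠ @(1,3)–%(2,3)≠ @(1,3)–%(2,4)≠ @(1,3)–%(2,2)≠ %(1,4)–@(1,5)≠ %(1,4)–%(2,4)= %(1,4)–@(2,5)≠ %(1,4)–%(2,3)= @(1,5)–@(1,6)= @(1,5)–@(2,5)= @(1,5)–@(2,6)= @(1,5)–%(2,4)≠ @(1,6)–@(1,7)= @(1,6)–@(2,6)= @(1,6)–@(2,7)= @(1,6)–@(2,5)= @(1,7)–@(2,7)= @(1,7)–@(2,6)=  → 8/20 unlike.
Row 2: @(2,1)–%(2,2)≠ @(2,1)–%(3,1)≠ @(2,1)–@(3,2)= %(2,2)–%(2,3)= %(2,2)–@(3,2)≠ %(2,2)–%(3,3)= %(2,2)–%(3,1)= %(2,3)–%(2,4)= %(2,3)–%(3,3)= %(2,3)–%(3,4)= %(2,3)–@(3,2)≠ %(2,4)–@(2,5)≠ %(2,4)–%(3,4)= %(2,4)–%(3,3)= @(2,5)–@(2,6)= @(2,5)–%(3,4)≠ @(2,6)–@(2,7)= @(2,6)–%(3,7)≠ @(2,7)–%(3,7)≠  → 8/19 unlike.
Row 3: %(3,1)–@(3,2)≠ %(3,1)–@(4,2)≠ @(3,2)–%(3,3)≠ @(3,2)–@(4,2)= @(3,2)–%(4,3)≠ %(3,3)–%(3,4)= %(3,3)–%(4,3)= %(3,3)–@(4,4)≠ %(3,3)–@(4,2)≠ %(3,4)–@(4,4)≠ %(3,4)–@(4,5)≠ %(3,4)–%(4,3)= %(3,7)–@(4,7)≠ %(3,7)–%(4,6)=  → 9/14 unlike.
Row 4: @(4,2)–%(4,3)≠ @(4,2)–@(5,2)= @(4,2)–@(5,3)= @(4,2)–%(5,1)≠ %(4,3)–@(4,4)≠ %(4,3)–@(5,3)≠ %(4,3)–@(5,2)≠ @(4,4)–@(4,5)= @(4,4)–@(5,3)= @(4,5)–%(4,6)≠ @(4,5)–@(5,6)= %(4,6)–@(4,7)≠ %(4,6)–@(5,6)≠ %(4,6)–@(5,7)≠ @(4,7)–@(5,7)= @(4,7)–@(5,6)=  → 9/16 unlike.
Row 5: %(5,1)–@(5,2)≠ @(5,2)–@(5,3)= @(5,6)–@(5,7)=  → 1/3 unlike.
Total adjacent occupied pairs: 72; unlike-type pairs: 35.

35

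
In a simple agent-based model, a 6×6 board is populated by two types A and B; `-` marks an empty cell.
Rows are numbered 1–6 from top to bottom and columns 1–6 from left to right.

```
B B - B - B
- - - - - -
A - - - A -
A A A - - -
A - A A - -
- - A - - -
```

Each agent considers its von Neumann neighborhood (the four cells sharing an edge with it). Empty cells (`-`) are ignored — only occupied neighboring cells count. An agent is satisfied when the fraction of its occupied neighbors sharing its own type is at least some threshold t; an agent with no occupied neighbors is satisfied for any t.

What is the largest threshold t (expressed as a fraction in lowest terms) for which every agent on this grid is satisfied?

Row 1: (1,1)B 1/1 · (1,2)B 1/1 · (1,4)B — no occupied neighbors · (1,6)B — no occupied neighbors
Row 3: (3,1)A 1/1 · (3,5)A — no occupied neighbors
Row 4: (4,1)A 3/3 · (4,2)A 2/2 · (4,3)A 2/2
Row 5: (5,1)A 1/1 · (5,3)A 3/3 · (5,4)A 1/1
Row 6: (6,3)A 1/1
The smallest same-type fraction is 1/1 at (1,1), which reduces to 1/1. Any threshold above that leaves this agent unsatisfied.

1/1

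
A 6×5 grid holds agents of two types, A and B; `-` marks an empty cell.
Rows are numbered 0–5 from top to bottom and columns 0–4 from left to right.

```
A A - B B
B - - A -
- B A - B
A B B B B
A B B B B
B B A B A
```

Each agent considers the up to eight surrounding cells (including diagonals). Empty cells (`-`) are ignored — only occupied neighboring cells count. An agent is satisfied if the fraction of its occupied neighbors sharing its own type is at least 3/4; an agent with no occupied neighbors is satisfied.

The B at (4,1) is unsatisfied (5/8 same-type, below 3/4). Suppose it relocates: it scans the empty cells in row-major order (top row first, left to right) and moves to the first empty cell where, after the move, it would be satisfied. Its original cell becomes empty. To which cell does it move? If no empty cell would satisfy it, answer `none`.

Vacating (4,1). Empty cells in order:
  (0,2): 1/3 same-type → still unsatisfied.
  (1,1): 2/5 same-type → still unsatisfied.
  (1,2): 2/5 same-type → still unsatisfied.
  (1,4): 3/4 same-type → satisfied — stop here.

(1,4)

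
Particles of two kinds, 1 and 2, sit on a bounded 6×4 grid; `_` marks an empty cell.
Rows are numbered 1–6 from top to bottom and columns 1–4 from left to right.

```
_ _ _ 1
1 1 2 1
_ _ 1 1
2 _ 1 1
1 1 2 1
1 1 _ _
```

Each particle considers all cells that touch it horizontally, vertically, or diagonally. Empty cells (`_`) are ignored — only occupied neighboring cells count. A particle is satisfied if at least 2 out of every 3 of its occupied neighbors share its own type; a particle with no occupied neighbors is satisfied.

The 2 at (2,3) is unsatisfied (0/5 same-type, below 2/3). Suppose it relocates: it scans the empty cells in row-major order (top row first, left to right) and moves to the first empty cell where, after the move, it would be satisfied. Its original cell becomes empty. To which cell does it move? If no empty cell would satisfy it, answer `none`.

none

Vacating (2,3). Empty cells in order:
  (1,1): 0/2 same-type → still unsatisfied.
  (1,2): 0/2 same-type → still unsatisfied.
  (1,3): 0/3 same-type → still unsatisfied.
  (3,1): 1/3 same-type → still unsatisfied.
  (3,2): 1/5 same-type → still unsatisfied.
  (4,2): 2/6 same-type → still unsatisfied.
  (6,3): 1/4 same-type → still unsatisfied.
  (6,4): 1/2 same-type → still unsatisfied.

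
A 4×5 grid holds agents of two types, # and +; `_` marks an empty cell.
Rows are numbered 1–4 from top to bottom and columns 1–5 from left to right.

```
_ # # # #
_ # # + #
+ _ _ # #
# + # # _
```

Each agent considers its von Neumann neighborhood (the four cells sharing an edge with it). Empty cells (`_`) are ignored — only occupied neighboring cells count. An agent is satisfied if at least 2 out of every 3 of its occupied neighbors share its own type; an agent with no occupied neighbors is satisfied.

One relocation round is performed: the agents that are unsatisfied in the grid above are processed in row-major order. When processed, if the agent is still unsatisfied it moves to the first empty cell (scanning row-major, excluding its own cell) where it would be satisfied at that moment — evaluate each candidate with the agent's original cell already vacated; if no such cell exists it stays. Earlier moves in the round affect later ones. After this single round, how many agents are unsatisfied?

Initially unsatisfied (in order): (2,4), (3,1), (4,1), (4,2), (4,3).
  (2,4) → (3,2).
  (3,1): no empty cell satisfies it; stays.
  (4,1) → (1,1).
  (4,2) → (4,1).
  (4,3): now satisfied by earlier moves; stays.
Resulting grid:
# # # # #
_ # # _ #
+ + _ # #
+ _ # # _
Unsatisfied now: (3,2).

1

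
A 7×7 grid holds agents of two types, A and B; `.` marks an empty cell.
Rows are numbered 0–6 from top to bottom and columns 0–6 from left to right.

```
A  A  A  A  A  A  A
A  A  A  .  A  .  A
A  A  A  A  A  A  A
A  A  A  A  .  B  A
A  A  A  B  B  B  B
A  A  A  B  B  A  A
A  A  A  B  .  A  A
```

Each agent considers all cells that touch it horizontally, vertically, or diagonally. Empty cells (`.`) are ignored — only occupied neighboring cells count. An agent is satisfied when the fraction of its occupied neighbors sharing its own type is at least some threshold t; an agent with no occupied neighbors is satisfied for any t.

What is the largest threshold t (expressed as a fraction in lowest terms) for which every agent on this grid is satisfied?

2/5

Row 0: (0,0)A 3/3 · (0,1)A 5/5 · (0,2)A 4/4 · (0,3)A 4/4 · (0,4)A 3/3 · (0,5)A 4/4 · (0,6)A 2/2
Row 1: (1,0)A 5/5 · (1,1)A 8/8 · (1,2)A 7/7 · (1,4)A 6/6 · (1,6)A 4/4
Row 2: (2,0)A 5/5 · (2,1)A 8/8 · (2,2)A 7/7 · (2,3)A 6/6 · (2,4)A 4/5 · (2,5)A 5/6 · (2,6)A 3/4
Row 3: (3,0)A 5/5 · (3,1)A 8/8 · (3,2)A 7/8 · (3,3)A 5/7 · (3,5)B 3/7 · (3,6)A 2/5
Row 4: (4,0)A 5/5 · (4,1)A 8/8 · (4,2)A 6/8 · (4,3)B 3/7 · (4,4)B 5/7 · (4,5)B 4/7 · (4,6)B 2/5
Row 5: (5,0)A 5/5 · (5,1)A 8/8 · (5,2)A 5/8 · (5,3)B 4/7 · (5,4)B 5/7 · (5,5)A 3/7 · (5,6)A 3/5
Row 6: (6,0)A 3/3 · (6,1)A 5/5 · (6,2)A 3/5 · (6,3)B 2/4 · (6,5)A 3/4 · (6,6)A 3/3
The smallest same-type fraction is 2/5 at (3,6), which reduces to 2/5. Any threshold above that leaves this agent unsatisfied.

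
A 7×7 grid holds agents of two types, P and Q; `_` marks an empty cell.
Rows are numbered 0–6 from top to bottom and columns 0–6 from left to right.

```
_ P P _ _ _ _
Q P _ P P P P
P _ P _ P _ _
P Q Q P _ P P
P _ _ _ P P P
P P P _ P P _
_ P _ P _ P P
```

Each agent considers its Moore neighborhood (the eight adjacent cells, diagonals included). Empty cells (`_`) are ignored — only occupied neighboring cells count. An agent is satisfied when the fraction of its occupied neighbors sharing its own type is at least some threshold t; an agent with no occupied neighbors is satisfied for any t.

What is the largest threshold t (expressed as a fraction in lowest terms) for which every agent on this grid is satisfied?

(0,1)P 2/3
(0,2)P 3/3
(1,0)Q 0/3
(1,1)P 4/5
(1,3)P 4/4
(1,4)P 3/3
(1,5)P 3/3
(1,6)P 1/1
(2,0)P 2/4
(2,2)P 3/5
(2,4)P 5/5
(3,0)P 2/3
(3,1)Q 1/5
(3,2)Q 1/3
(3,3)P 3/4
(3,5)P 5/5
(3,6)P 3/3
(4,0)P 3/4
(4,4)P 5/5
(4,5)P 6/6
(4,6)P 4/4
(5,0)P 3/3
(5,1)P 4/4
(5,2)P 3/3
(5,4)P 5/5
(5,5)P 6/6
(6,1)P 3/3
(6,3)P 2/2
(6,5)P 3/3
(6,6)P 2/2
The smallest same-type fraction is 0/3 at (1,0), which reduces to 0/1. Any threshold above that leaves this agent unsatisfied.

0/1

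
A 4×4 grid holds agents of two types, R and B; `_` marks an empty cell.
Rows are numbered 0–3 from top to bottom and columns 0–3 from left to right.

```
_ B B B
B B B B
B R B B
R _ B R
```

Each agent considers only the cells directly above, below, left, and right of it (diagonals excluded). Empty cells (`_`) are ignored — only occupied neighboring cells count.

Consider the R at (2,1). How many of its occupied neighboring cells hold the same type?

Occupied neighbors of (2,1): (1,1)=B, (2,0)=B, (2,2)=B.
Same type (R): 0 of 3.

0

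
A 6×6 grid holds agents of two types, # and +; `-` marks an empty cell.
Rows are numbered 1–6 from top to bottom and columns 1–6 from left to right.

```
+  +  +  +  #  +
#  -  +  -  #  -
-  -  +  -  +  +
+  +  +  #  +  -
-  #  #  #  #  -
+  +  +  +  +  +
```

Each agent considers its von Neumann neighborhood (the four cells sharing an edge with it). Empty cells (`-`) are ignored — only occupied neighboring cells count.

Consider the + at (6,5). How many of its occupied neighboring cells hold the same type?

Occupied neighbors of (6,5): (5,5)=#, (6,4)=+, (6,6)=+.
Same type (+): 2 of 3.

2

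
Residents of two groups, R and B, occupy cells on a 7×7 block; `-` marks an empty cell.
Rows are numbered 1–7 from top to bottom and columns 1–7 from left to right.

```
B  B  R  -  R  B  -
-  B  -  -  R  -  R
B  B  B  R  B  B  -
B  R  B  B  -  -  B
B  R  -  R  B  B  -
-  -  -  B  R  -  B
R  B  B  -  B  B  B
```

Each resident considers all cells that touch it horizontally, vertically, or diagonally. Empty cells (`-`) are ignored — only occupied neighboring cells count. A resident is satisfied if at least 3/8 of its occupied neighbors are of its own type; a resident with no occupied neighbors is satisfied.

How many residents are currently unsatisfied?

(1,1)B 2/2 satisfied
(1,2)B 2/3 satisfied
(1,3)R 0/2 not
(1,5)R 1/2 satisfied
(1,6)B 0/3 not
(2,2)B 5/6 satisfied
(2,5)R 2/5 satisfied
(2,7)R 0/2 not
(3,1)B 3/4 satisfied
(3,2)B 5/6 satisfied
(3,3)B 4/6 satisfied
(3,4)R 1/5 not
(3,5)B 2/4 satisfied
(3,6)B 2/4 satisfied
(4,1)B 3/5 satisfied
(4,2)R 1/7 not
(4,3)B 3/7 satisfied
(4,4)B 4/6 satisfied
(4,7)B 2/2 satisfied
(5,1)B 1/3 not
(5,2)R 1/4 not
(5,4)R 1/5 not
(5,5)B 3/5 satisfied
(5,6)B 3/4 satisfied
(6,4)B 3/5 satisfied
(6,5)R 1/6 not
(6,7)B 3/3 satisfied
(7,1)R 0/1 not
(7,2)B 1/2 satisfied
(7,3)B 2/2 satisfied
(7,5)B 2/3 satisfied
(7,6)B 3/4 satisfied
(7,7)B 2/2 satisfied
Unsatisfied: (1,3), (1,6), (2,7), (3,4), (4,2), (5,1), (5,2), (5,4), (6,5), (7,1) — 10 in total.

10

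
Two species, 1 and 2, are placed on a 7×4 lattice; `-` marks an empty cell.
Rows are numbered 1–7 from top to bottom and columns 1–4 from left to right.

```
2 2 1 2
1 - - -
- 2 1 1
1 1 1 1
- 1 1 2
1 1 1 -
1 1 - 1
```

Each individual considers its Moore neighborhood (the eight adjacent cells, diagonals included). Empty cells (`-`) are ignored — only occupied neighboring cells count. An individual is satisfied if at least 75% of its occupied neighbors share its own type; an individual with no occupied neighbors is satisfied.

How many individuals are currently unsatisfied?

Row 1: (1,1)2 1/2 ✗ · (1,2)2 1/3 ✗ · (1,3)1 0/2 ✗ · (1,4)2 0/1 ✗
Row 2: (2,1)1 0/3 ✗
Row 3: (3,2)2 0/5 ✗ · (3,3)1 4/5 ✓ · (3,4)1 3/3 ✓
Row 4: (4,1)1 2/3 ✗ · (4,2)1 5/6 ✓ · (4,3)1 6/8 ✓ · (4,4)1 4/5 ✓
Row 5: (5,2)1 7/7 ✓ · (5,3)1 6/7 ✓ · (5,4)2 0/4 ✗
Row 6: (6,1)1 4/4 ✓ · (6,2)1 6/6 ✓ · (6,3)1 5/6 ✓
Row 7: (7,1)1 3/3 ✓ · (7,2)1 4/4 ✓ · (7,4)1 1/1 ✓
Unsatisfied: (1,1), (1,2), (1,3), (1,4), (2,1), (3,2), (4,1), (5,4) — 8 in total.

8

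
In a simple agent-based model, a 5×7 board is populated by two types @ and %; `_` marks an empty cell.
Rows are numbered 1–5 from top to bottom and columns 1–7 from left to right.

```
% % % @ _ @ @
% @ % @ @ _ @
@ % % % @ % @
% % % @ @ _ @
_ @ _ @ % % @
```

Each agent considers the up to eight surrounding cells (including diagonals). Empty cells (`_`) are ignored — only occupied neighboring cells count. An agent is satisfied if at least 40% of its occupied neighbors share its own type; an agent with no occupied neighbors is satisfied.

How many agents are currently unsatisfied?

7

Row 1: (1,1)% 2/3 ok · (1,2)% 4/5 ok · (1,3)% 2/5 ok · (1,4)@ 2/4 ok · (1,6)@ 3/3 ok · (1,7)@ 2/2 ok
Row 2: (2,1)% 3/5 ok · (2,2)@ 1/8 unhappy · (2,3)% 5/8 ok · (2,4)@ 3/7 ok · (2,5)@ 4/6 ok · (2,7)@ 3/4 ok
Row 3: (3,1)@ 1/5 unhappy · (3,2)% 6/8 ok · (3,3)% 5/8 ok · (3,4)% 3/8 unhappy · (3,5)@ 4/6 ok · (3,6)% 0/6 unhappy · (3,7)@ 2/3 ok
Row 4: (4,1)% 2/4 ok · (4,2)% 4/6 ok · (4,3)% 4/7 ok · (4,4)@ 3/7 ok · (4,5)@ 3/7 ok · (4,7)@ 2/4 ok
Row 5: (5,2)@ 0/3 unhappy · (5,4)@ 2/4 ok · (5,5)% 1/4 unhappy · (5,6)% 1/4 unhappy · (5,7)@ 1/2 ok
Unsatisfied: (2,2), (3,1), (3,4), (3,6), (5,2), (5,5), (5,6) — 7 in total.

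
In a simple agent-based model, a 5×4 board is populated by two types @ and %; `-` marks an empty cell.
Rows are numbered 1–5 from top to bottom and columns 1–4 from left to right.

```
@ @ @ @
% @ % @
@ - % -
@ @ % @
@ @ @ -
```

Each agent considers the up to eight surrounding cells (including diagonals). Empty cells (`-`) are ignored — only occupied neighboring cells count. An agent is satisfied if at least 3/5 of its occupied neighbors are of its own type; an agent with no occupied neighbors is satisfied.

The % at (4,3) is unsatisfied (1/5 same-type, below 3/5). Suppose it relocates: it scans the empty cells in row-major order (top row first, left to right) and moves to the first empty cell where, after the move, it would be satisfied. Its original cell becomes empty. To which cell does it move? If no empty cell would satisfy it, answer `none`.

Vacating (4,3). Empty cells in order:
  (3,2): 3/7 same-type → still unsatisfied.
  (3,4): 2/4 same-type → still unsatisfied.
  (5,4): 0/2 same-type → still unsatisfied.

none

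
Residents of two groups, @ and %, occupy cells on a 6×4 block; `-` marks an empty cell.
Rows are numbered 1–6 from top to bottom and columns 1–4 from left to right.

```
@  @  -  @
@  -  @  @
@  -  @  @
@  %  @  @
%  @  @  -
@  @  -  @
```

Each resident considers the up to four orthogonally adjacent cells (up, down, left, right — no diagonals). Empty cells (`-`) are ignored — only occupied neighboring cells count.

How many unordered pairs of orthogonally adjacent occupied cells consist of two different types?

Scan each occupied cell's neighbors to the right and below so each pair is counted once.
From row 1: 0 unlike of 3 pairs (running 0/3).
From row 2: 0 unlike of 4 pairs (running 0/7).
From row 3: 0 unlike of 4 pairs (running 0/11).
From row 4: 4 unlike of 6 pairs (running 4/17).
From row 5: 2 unlike of 4 pairs (running 6/21).
From row 6: 0 unlike of 1 pairs (running 6/22).
Total adjacent occupied pairs: 22; unlike-type pairs: 6.

6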